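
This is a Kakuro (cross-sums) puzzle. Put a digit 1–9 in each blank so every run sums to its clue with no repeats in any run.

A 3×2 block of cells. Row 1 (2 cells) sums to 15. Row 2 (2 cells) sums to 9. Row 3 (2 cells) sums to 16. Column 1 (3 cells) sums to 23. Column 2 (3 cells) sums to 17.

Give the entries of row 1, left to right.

6 9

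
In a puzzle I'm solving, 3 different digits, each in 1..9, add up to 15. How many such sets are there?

8

3 distinct digits from 1–9 sum between 6 and 24.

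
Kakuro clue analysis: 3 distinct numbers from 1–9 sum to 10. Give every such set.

{1,2,7}; {1,3,6}; {1,4,5}; {2,3,5}

3 distinct digits from 1–9 sum between 6 and 24.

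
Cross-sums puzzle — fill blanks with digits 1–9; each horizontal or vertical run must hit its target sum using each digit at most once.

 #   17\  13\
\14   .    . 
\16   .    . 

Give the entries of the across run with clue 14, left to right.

16 in 2 cells must be {7,9}; 17 in 2 cells must be {8,9}.
The 16 across and the 17 down share only 9, so R2C1 = 9.
R2C2 = 16 − 9 = 7 completes the 16 across.
R1C1 = 17 − 9 = 8 completes the 17 down.
R1C2 = 14 − 8 = 6 completes the 14 across.

8 6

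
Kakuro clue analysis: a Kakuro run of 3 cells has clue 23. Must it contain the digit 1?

No

The only way to make 23 from 3 distinct digits is {6,8,9}, which does not contain 1.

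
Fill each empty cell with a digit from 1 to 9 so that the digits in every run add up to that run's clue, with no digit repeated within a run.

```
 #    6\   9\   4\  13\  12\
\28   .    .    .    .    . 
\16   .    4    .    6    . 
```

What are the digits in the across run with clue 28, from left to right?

4 5 3 7 9

16 in 5 cells must be {1,2,3,4,6}; 4 in 2 cells must be {1,3}.
R1C2 = 9 − 4 = 5 completes the 9 down.
R1C4 = 13 − 6 = 7 completes the 13 down.
R2C5 = 3: the only remaining digit allowed by both the 16 across and the 12 down.
R1C5 = 12 − 3 = 9 completes the 12 down.
R2C3 = 1: the only remaining digit allowed by both the 16 across and the 4 down.
R1C3 = 4 − 1 = 3 completes the 4 down.
R2C1 = 16 − 14 = 2 completes the 16 across.
R1C1 = 28 − 24 = 4 completes the 28 across.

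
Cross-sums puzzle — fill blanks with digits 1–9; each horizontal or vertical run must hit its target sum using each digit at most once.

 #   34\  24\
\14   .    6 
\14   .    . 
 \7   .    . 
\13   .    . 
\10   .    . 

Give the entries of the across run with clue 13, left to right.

4 9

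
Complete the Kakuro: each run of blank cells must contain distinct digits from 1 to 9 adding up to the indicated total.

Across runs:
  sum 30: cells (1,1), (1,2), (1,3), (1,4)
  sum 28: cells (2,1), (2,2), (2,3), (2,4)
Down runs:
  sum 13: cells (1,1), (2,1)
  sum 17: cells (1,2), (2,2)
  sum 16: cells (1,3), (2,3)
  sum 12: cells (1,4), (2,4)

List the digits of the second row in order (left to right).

7 8 9 4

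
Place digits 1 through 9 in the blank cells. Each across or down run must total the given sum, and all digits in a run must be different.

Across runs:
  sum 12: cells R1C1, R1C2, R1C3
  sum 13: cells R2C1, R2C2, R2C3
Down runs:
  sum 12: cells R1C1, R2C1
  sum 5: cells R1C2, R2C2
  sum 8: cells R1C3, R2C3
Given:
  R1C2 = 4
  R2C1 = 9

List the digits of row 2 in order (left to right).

R1C1 = 12 − 9 = 3 completes the 12 down.
R1C3 = 12 − 7 = 5 completes the 12 across.
R2C2 = 5 − 4 = 1 completes the 5 down.
R2C3 = 13 − 10 = 3 completes the 13 across.

9, 1, 3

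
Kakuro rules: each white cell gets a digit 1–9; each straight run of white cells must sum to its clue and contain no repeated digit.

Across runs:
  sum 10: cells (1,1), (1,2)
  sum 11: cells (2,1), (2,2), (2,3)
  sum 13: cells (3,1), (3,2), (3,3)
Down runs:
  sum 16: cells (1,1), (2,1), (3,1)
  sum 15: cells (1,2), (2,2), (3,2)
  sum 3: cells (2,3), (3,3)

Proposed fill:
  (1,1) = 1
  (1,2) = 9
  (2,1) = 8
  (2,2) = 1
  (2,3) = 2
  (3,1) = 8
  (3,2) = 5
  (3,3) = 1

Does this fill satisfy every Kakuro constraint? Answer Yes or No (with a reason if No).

No — the down run (1,1)–(3,1) sums to 17, not 16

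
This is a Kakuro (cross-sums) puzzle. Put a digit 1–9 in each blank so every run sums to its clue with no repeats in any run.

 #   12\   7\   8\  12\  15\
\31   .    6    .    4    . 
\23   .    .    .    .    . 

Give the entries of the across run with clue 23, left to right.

5, 1, 3, 8, 6

R2C2 = 7 − 6 = 1 completes the 7 down.
R2C4 = 12 − 4 = 8 completes the 12 down.
Nothing is forced directly, so branch on R1C3, whose candidates are 5 or 7. If R1C3 = 7: that forces R1C5 = 9, after which R2C3 would have to be in {2,3,4,5,6,7,9} for the 23 across but in {1} for the 8 down — contradiction. So R1C3 = 5.
R2C3 = 8 − 5 = 3 completes the 8 down.
No cell is forced outright now. R1C1 can only be 7 or 9 (the digits allowed by both its 31 across and its 12 down). If R1C1 = 9: that forces R1C5 = 7, after which R2C1 would have to be in {2,4,5,6,7,9} for the 23 across but in {3} for the 12 down — contradiction. So R1C1 = 7.
R1C5 = 31 − 22 = 9 completes the 31 across.
R2C1 = 12 − 7 = 5 completes the 12 down.
R2C5 = 23 − 17 = 6 completes the 23 across.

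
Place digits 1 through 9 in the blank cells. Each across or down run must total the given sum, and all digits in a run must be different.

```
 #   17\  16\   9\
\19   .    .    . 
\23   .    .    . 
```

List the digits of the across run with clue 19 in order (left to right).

23 in 3 cells must be {6,8,9}; 17 in 2 cells must be {8,9}; 16 in 2 cells must be {7,9}.
The 23 across and the 16 down share only 9, so R2C2 = 9.
R1C2 = 16 − 9 = 7 completes the 16 down.
Given what's placed, R2C1 must be 8 to fit the 23 across and 17 down.
R2C3 = 23 − 17 = 6 completes the 23 across.
R1C1 = 17 − 8 = 9 completes the 17 down.
R1C3 = 19 − 16 = 3 completes the 19 across.

9 7 3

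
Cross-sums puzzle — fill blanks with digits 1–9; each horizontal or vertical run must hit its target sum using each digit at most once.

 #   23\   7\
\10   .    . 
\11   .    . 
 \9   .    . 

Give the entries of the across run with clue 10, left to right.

23 in 3 cells must be {6,8,9}; 7 in 3 cells must be {1,2,4}.
Nothing is forced directly, so branch on R2C2, whose candidates are 2 or 4. If R2C2 = 4: then R2C1 would have to be in {7} for the 11 across but in {6,8,9} for the 23 down — contradiction. So R2C2 = 2.
R2C1 = 11 − 2 = 9 completes the 11 across.
Nothing is forced directly, so branch on R1C1, whose candidates are 6 or 8. If R1C1 = 8: then R1C2 would have to be in {2} for the 10 across but in {1,4} for the 7 down — contradiction. So R1C1 = 6.
R1C2 = 10 − 6 = 4 completes the 10 across.
R3C1 = 23 − 15 = 8 completes the 23 down.
R3C2 = 9 − 8 = 1 completes the 9 across.

6, 4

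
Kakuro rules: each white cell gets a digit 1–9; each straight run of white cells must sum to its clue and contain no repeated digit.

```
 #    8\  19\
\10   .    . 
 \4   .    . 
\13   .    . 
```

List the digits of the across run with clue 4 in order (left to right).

1 3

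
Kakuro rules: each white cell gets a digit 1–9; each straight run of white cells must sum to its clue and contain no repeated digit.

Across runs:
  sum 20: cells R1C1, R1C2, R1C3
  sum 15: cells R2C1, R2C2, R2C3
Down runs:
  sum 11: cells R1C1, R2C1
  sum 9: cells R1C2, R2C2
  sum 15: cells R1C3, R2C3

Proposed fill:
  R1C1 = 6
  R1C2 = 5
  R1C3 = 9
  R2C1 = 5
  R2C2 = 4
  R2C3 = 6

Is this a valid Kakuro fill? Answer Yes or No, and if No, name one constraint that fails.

Across: 6+5+9=20; 5+4+6=15. Down: 6+5=11; 5+4=9; 9+6=15. No digit repeats within any run.

Yes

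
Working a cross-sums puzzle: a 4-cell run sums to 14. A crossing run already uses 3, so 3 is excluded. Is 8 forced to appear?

No

Counterexample: {1,2,4,7} sums to 14 under that restriction without using 8.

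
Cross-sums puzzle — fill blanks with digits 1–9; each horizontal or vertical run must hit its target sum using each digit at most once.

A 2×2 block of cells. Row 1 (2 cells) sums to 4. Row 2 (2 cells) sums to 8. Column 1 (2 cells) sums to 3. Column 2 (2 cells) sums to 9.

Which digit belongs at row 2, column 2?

4 in 2 cells must be {1,3}; 3 in 2 cells must be {1,2}.
The 4 across and the 3 down share only 1, so (1,1) = 1.
(1,2) = 4 − 1 = 3 completes the 4 across.
(2,1) = 3 − 1 = 2 completes the 3 down.
(2,2) = 8 − 2 = 6 completes the 8 across.

6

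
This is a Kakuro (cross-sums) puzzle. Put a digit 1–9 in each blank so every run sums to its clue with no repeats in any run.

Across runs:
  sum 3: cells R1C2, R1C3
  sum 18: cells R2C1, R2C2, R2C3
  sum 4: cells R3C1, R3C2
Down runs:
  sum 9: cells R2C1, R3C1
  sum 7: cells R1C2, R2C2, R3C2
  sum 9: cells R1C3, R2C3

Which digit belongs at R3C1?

3 in 2 cells must be {1,2}; 4 in 2 cells must be {1,3}; 7 in 3 cells must be {1,2,4}.
The 4 across and the 7 down share only 1, so R3C2 = 1.
R1C2 = 2: the only remaining digit allowed by both the 3 across and the 7 down.
R1C3 = 3 − 2 = 1 completes the 3 across.
R2C2 = 7 − 3 = 4 completes the 7 down.
R2C3 = 9 − 1 = 8 completes the 9 down.
R3C1 = 4 − 1 = 3 completes the 4 across.
R2C1 = 18 − 12 = 6 completes the 18 across.

3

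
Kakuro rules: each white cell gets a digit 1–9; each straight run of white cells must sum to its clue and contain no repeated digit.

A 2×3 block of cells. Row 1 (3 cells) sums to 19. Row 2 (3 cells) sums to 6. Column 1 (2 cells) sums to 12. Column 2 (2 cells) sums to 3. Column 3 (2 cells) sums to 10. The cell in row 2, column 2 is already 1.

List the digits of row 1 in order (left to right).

9 2 8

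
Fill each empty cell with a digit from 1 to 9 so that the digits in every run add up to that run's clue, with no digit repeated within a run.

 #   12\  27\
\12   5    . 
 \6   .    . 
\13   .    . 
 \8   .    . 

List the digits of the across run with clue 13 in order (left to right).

4 9

R1C2 = 12 − 5 = 7 completes the 12 across.
R2C2 = 5: the only remaining digit allowed by both the 6 across and the 27 down.
R3C1 = 4: the only remaining digit allowed by both the 13 across and the 12 down.
R3C2 = 13 − 4 = 9 completes the 13 across.
R4C2 = 27 − 21 = 6 completes the 27 down.
R2C1 = 6 − 5 = 1 completes the 6 across.
R4C1 = 8 − 6 = 2 completes the 8 across.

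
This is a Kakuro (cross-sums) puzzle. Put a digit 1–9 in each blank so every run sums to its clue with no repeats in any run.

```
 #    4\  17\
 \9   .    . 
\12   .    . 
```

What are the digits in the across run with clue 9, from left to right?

4 in 2 cells must be {1,3}; 17 in 2 cells must be {8,9}.
The 9 across and the 17 down share only 8, so R1C2 = 8.
The 12 across and the 4 down share only 3, so R2C1 = 3.
R2C2 = 12 − 3 = 9 completes the 12 across.
R1C1 = 9 − 8 = 1 completes the 9 across.

1 8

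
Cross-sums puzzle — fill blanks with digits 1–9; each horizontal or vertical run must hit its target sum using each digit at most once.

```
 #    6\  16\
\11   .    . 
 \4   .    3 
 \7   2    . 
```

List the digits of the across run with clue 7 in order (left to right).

4 in 2 cells must be {1,3}; 6 in 3 cells must be {1,2,3}.
Given what's placed, R1C1 must be 3 to fit the 11 across and 6 down.
R1C2 = 11 − 3 = 8 completes the 11 across.
R2C1 = 4 − 3 = 1 completes the 4 across.
R3C2 = 7 − 2 = 5 completes the 7 across.

2, 5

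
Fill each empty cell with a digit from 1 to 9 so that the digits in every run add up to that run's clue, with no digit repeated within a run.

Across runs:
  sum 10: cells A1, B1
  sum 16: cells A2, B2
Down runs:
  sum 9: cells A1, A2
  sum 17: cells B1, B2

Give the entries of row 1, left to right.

16 in 2 cells must be {7,9}; 17 in 2 cells must be {8,9}.
The 16 across and the 9 down share only 7, so A2 = 7.
B2 = 16 − 7 = 9 completes the 16 across.
A1 = 9 − 7 = 2 completes the 9 down.
B1 = 10 − 2 = 8 completes the 10 across.

2, 8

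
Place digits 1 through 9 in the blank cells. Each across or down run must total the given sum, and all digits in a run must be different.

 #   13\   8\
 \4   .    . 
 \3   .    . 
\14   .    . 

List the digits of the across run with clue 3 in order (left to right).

1, 2

4 in 2 cells must be {1,3}; 3 in 2 cells must be {1,2}.
The 14 across and the 8 down share only 5, so R3C2 = 5.
Given what's placed, R1C2 must be 1 to fit the 4 across and 8 down.
R2C2 = 8 − 6 = 2 completes the 8 down.
R3C1 = 14 − 5 = 9 completes the 14 across.
R1C1 = 4 − 1 = 3 completes the 4 across.
R2C1 = 3 − 2 = 1 completes the 3 across.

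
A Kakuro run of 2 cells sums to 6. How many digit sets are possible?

2

2 distinct digits from 1–9 sum between 3 and 17.
Enumerating: {1,5}, {2,4}.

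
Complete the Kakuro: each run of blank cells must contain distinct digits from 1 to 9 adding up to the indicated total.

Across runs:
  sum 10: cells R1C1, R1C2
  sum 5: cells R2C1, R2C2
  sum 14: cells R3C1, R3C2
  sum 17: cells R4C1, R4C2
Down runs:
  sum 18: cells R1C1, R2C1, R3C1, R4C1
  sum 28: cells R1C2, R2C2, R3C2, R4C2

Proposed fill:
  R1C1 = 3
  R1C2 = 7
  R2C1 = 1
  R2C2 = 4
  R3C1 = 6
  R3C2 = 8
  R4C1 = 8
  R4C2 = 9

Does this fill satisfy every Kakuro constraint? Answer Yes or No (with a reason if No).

Across: 3+7=10; 1+4=5; 6+8=14; 8+9=17. Down: 3+1+6+8=18; 7+4+8+9=28. No digit repeats within any run.

Yes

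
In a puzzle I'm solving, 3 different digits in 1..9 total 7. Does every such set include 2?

Yes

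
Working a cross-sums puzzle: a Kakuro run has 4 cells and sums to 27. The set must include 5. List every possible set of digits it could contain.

4 distinct digits from 1–9 sum between 10 and 30.
Keeping only sets containing 5.
Only one set works: {5,6,7,9}.

{5,6,7,9}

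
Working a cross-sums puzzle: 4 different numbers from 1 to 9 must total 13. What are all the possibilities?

4 distinct digits from 1–9 sum between 10 and 30.

{1,2,3,7}; {1,2,4,6}; {1,3,4,5}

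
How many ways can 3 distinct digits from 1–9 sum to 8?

2

3 distinct digits from 1–9 sum between 6 and 24.
Enumerating: {1,2,5}, {1,3,4}.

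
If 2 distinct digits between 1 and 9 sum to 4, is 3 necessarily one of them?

Yes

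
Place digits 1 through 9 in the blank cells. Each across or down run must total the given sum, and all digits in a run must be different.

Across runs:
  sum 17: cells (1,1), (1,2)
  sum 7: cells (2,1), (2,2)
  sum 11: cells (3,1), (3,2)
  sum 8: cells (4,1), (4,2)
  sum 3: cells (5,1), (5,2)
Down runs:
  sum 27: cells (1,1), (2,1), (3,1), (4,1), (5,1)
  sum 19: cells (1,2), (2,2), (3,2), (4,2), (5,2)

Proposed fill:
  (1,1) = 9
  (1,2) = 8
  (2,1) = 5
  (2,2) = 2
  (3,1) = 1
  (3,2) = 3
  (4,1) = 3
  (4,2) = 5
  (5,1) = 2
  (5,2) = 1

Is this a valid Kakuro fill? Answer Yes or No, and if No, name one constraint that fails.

No — the down run (1,1)–(5,1) sums to 20, not 27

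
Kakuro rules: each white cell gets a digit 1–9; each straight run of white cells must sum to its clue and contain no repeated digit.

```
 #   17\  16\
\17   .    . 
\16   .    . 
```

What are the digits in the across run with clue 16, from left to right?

9 7

17 in 2 cells must be {8,9}; 16 in 2 cells must be {7,9}.
The 17 across and the 16 down share only 9, so R1C2 = 9.
The 16 across and the 17 down share only 9, so R2C1 = 9.
R2C2 = 16 − 9 = 7 completes the 16 across.
R1C1 = 17 − 9 = 8 completes the 17 across.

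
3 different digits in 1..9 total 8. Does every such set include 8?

No

Counterexample: {1,2,5} sums to 8 without using 8.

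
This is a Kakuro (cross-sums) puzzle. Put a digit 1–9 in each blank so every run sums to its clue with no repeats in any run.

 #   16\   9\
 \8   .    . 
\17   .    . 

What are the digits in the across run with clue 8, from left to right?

17 in 2 cells must be {8,9}; 16 in 2 cells must be {7,9}.
The 8 across and the 16 down share only 7, so R1C1 = 7.
R1C2 = 8 − 7 = 1 completes the 8 across.
R2C1 = 16 − 7 = 9 completes the 16 down.
R2C2 = 17 − 9 = 8 completes the 17 across.

7 1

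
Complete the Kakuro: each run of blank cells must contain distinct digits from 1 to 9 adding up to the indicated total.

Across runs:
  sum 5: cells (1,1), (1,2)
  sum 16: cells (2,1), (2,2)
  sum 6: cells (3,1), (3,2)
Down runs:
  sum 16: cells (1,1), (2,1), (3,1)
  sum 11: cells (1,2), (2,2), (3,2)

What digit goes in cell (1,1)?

16 in 2 cells must be {7,9}.
The 16 across and the 11 down share only 7, so (2,2) = 7.
Given what's placed, (3,2) must be 1 to fit the 6 across and 11 down.
(1,2) = 11 − 8 = 3 completes the 11 down.
(2,1) = 16 − 7 = 9 completes the 16 across.
(3,1) = 6 − 1 = 5 completes the 6 across.
(1,1) = 5 − 3 = 2 completes the 5 across.

2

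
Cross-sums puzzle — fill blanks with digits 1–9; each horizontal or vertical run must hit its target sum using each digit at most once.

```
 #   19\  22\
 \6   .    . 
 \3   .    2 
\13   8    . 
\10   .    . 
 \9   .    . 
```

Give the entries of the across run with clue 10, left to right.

2 8

3 in 2 cells must be {1,2}.
R2C1 = 3 − 2 = 1 completes the 3 across.
R3C2 = 13 − 8 = 5 completes the 13 across.
Nothing is forced directly, so branch on R4C1, whose candidates are 2 or 3. If R4C1 = 3: then R4C2 would have to be in {7} for the 10 across but in {1,3,4,6,8} for the 22 down — contradiction. So R4C1 = 2.
Given what's placed, R1C1 must be 5 to fit the 6 across and 19 down.
R1C2 = 6 − 5 = 1 completes the 6 across.
R4C2 = 10 − 2 = 8 completes the 10 across.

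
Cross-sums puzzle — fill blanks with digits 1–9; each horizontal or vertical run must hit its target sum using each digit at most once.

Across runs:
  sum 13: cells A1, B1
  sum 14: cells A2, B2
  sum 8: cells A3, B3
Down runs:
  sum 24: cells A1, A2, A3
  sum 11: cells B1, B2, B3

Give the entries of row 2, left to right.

8 6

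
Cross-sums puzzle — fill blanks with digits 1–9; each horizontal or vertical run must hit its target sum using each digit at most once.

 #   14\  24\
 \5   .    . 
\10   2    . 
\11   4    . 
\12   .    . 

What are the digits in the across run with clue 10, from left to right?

R2C2 = 10 − 2 = 8 completes the 10 across.
R3C2 = 11 − 4 = 7 completes the 11 across.
Nothing is forced directly, so branch on R1C1, whose candidates are 1 or 3. If R1C1 = 3: then R1C2 would have to be in {2} for the 5 across but in {3,4,5,6} for the 24 down — contradiction. So R1C1 = 1.
R1C2 = 5 − 1 = 4 completes the 5 across.
R4C1 = 14 − 7 = 7 completes the 14 down.
R4C2 = 12 − 7 = 5 completes the 12 across.

2 8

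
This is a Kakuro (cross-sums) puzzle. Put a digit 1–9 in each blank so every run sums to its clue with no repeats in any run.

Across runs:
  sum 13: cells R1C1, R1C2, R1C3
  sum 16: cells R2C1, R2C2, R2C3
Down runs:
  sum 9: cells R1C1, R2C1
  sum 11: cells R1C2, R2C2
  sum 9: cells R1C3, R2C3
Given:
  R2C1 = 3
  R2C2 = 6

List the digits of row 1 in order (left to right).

6 5 2

R1C1 = 9 − 3 = 6 completes the 9 down.
R1C2 = 11 − 6 = 5 completes the 11 down.
R1C3 = 13 − 11 = 2 completes the 13 across.
R2C3 = 16 − 9 = 7 completes the 16 across.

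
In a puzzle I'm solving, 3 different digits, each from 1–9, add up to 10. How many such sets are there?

3 distinct digits from 1–9 sum between 6 and 24.
Enumerating: {1,2,7}, {1,3,6}, {1,4,5}, {2,3,5}.

4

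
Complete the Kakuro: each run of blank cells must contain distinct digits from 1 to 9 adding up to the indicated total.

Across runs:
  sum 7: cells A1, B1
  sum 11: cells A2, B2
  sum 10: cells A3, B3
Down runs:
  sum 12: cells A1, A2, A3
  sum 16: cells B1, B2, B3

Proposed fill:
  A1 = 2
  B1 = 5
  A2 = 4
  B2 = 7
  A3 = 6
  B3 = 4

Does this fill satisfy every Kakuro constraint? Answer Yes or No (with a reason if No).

Across: 2+5=7; 4+7=11; 6+4=10. Down: 2+4+6=12; 5+7+4=16. No digit repeats within any run.

Yes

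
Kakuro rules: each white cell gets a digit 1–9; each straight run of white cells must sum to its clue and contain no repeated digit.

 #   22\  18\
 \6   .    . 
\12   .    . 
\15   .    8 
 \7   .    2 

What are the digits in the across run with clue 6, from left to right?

R3C1 = 15 − 8 = 7 completes the 15 across.
R4C1 = 7 − 2 = 5 completes the 7 across.
No cell is forced outright now. R1C2 can only be 1 or 5 (the digits allowed by both its 6 across and its 18 down). If R1C2 = 1: then R1C1 would have to be in {5} for the 6 across but in {1,2,4,6,8,9} for the 22 down — contradiction. So R1C2 = 5.
R1C1 = 6 − 5 = 1 completes the 6 across.
R2C1 = 22 − 13 = 9 completes the 22 down.
R2C2 = 12 − 9 = 3 completes the 12 across.

1 5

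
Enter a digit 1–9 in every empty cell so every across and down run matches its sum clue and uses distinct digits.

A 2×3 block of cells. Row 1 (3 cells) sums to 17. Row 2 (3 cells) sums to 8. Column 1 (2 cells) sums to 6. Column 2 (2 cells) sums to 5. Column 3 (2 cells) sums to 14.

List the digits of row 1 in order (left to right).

The 8 across and the 14 down share only 5, so (2,3) = 5.
(1,3) = 14 − 5 = 9 completes the 14 down.
Nothing is forced directly, so branch on (2,1), whose candidates are 1 or 2. If (2,1) = 2: then (1,1) would have to be in {1,2,3,5,6,7} for the 17 across but in {4} for the 6 down — contradiction. So (2,1) = 1.
(1,1) = 6 − 1 = 5 completes the 6 down.
(1,2) = 17 − 14 = 3 completes the 17 across.
(2,2) = 8 − 6 = 2 completes the 8 across.

5, 3, 9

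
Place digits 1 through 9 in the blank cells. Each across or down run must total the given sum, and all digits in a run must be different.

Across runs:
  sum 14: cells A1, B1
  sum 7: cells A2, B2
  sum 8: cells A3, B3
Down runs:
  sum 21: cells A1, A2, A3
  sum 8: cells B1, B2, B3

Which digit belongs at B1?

5

The 14 across and the 8 down share only 5, so B1 = 5.
A1 = 14 − 5 = 9 completes the 14 across.
Nothing is forced directly, so branch on A2, whose candidates are 4 or 5. If A2 = 4: then B2 would have to be in {3} for the 7 across but in {1,2} for the 8 down — contradiction. So A2 = 5.
B2 = 7 − 5 = 2 completes the 7 across.
A3 = 21 − 14 = 7 completes the 21 down.
B3 = 8 − 7 = 1 completes the 8 across.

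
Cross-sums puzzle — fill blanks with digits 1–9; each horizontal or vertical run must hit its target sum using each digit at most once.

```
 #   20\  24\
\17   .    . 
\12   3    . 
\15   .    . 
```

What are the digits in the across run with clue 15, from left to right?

17 in 2 cells must be {8,9}; 24 in 3 cells must be {7,8,9}.
R2C2 = 12 − 3 = 9 completes the 12 across.
Given what's placed, R1C2 must be 8 to fit the 17 across and 24 down.
R3C2 = 24 − 17 = 7 completes the 24 down.
R1C1 = 17 − 8 = 9 completes the 17 across.
R3C1 = 15 − 7 = 8 completes the 15 across.

8 7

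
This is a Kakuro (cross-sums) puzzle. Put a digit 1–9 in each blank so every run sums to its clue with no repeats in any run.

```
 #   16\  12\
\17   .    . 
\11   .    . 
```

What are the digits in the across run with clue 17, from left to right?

17 in 2 cells must be {8,9}; 16 in 2 cells must be {7,9}.
The 17 across and the 16 down share only 9, so R1C1 = 9.
R1C2 = 17 − 9 = 8 completes the 17 across.
R2C1 = 16 − 9 = 7 completes the 16 down.
R2C2 = 11 − 7 = 4 completes the 11 across.

9 8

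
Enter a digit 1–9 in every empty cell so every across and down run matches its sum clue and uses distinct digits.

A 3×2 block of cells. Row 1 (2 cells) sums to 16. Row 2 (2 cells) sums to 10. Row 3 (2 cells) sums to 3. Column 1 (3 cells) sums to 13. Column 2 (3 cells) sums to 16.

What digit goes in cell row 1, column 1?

16 in 2 cells must be {7,9}; 3 in 2 cells must be {1,2}.
Nothing is forced directly, so branch on (3,2), whose candidates are 1 or 2. If (3,2) = 2: that forces (1,2) = 9, after which (2,2) would have to be in {1,2,3,4,6,7,8,9} for the 10 across but in {5} for the 16 down — contradiction. So (3,2) = 1.
(3,1) = 3 − 1 = 2 completes the 3 across.
Given what's placed, (1,1) must be 7 to fit the 16 across and 13 down.
(1,2) = 16 − 7 = 9 completes the 16 across.
(2,1) = 13 − 9 = 4 completes the 13 down.
(2,2) = 10 − 4 = 6 completes the 10 across.

7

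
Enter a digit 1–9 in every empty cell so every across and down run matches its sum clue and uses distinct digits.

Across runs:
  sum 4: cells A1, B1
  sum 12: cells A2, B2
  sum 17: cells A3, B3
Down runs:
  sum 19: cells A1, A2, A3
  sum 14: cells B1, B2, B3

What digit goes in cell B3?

8

4 in 2 cells must be {1,3}; 17 in 2 cells must be {8,9}.
The 4 across and the 19 down share only 3, so A1 = 3.
B1 = 4 − 3 = 1 completes the 4 across.
Given what's placed, A3 must be 9 to fit the 17 across and 19 down.
B3 = 17 − 9 = 8 completes the 17 across.
A2 = 19 − 12 = 7 completes the 19 down.
B2 = 12 − 7 = 5 completes the 12 across.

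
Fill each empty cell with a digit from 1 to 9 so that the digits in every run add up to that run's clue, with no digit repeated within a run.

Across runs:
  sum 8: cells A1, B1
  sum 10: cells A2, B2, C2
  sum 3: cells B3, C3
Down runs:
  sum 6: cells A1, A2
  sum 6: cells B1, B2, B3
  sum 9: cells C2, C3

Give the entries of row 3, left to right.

3 in 2 cells must be {1,2}; 6 in 3 cells must be {1,2,3}.
Nothing is forced directly, so branch on C3, whose candidates are 1 or 2. If C3 = 1: then C2 would have to be in {1,2,3,4,5,6,7} for the 10 across but in {8} for the 9 down — contradiction. So C3 = 2.
C2 = 9 − 2 = 7 completes the 9 down.
B3 = 3 − 2 = 1 completes the 3 across.
B2 = 2: the only remaining digit allowed by both the 10 across and the 6 down.
B1 = 6 − 3 = 3 completes the 6 down.
A2 = 10 − 9 = 1 completes the 10 across.
A1 = 8 − 3 = 5 completes the 8 across.

1 2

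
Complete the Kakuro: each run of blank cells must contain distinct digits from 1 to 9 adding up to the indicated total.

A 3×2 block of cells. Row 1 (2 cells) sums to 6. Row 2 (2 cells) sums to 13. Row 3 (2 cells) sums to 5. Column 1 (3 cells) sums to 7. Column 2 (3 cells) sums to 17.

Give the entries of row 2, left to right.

7 in 3 cells must be {1,2,4}.
The 13 across and the 7 down share only 4, so (2,1) = 4.
(2,2) = 13 − 4 = 9 completes the 13 across.
Nothing is forced directly, so branch on (1,1), whose candidates are 1 or 2. If (1,1) = 2: then (1,2) would have to be in {4} for the 6 across but in {1,2,3,5,6,7} for the 17 down — contradiction. So (1,1) = 1.
(1,2) = 6 − 1 = 5 completes the 6 across.
(3,1) = 7 − 5 = 2 completes the 7 down.
(3,2) = 5 − 2 = 3 completes the 5 across.

4, 9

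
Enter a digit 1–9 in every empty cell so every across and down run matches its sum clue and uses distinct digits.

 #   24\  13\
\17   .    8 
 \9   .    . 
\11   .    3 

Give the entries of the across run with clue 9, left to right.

7 2

17 in 2 cells must be {8,9}; 24 in 3 cells must be {7,8,9}.
R1C1 = 17 − 8 = 9 completes the 17 across.
R2C2 = 13 − 11 = 2 completes the 13 down.
R3C1 = 11 − 3 = 8 completes the 11 across.
R2C1 = 9 − 2 = 7 completes the 9 across.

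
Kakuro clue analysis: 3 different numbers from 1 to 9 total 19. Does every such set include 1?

Counterexample: {2,8,9} sums to 19 without using 1.

No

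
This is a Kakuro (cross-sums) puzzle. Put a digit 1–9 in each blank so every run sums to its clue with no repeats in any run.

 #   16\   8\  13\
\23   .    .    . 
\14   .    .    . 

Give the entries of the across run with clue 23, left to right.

9, 6, 8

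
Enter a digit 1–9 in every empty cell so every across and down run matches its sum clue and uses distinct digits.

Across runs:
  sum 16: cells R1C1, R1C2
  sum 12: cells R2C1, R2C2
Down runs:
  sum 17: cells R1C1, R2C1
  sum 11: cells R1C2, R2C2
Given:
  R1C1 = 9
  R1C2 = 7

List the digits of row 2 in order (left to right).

16 in 2 cells must be {7,9}; 17 in 2 cells must be {8,9}.
R2C1 = 17 − 9 = 8 completes the 17 down.
R2C2 = 12 − 8 = 4 completes the 12 across.

8, 4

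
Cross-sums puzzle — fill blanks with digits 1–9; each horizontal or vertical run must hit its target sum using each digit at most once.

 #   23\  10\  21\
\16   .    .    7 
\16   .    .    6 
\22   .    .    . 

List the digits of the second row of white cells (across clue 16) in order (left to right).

23 in 3 cells must be {6,8,9}.
R3C3 = 21 − 13 = 8 completes the 21 down.
Given what's placed, R3C1 must be 9 to fit the 22 across and 23 down.
R3C2 = 22 − 17 = 5 completes the 22 across.
R2C1 = 8: the only remaining digit allowed by both the 16 across and the 23 down.
R2C2 = 16 − 14 = 2 completes the 16 across.
R1C1 = 23 − 17 = 6 completes the 23 down.
R1C2 = 16 − 13 = 3 completes the 16 across.

8 2 6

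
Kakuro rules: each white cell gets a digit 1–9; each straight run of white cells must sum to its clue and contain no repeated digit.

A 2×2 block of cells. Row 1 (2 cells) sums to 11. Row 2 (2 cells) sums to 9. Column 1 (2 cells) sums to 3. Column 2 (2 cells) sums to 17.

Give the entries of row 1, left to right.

3 in 2 cells must be {1,2}; 17 in 2 cells must be {8,9}.
The 11 across and the 3 down share only 2, so (1,1) = 2.
(1,2) = 11 − 2 = 9 completes the 11 across.
(2,1) = 3 − 2 = 1 completes the 3 down.
(2,2) = 9 − 1 = 8 completes the 9 across.

2 9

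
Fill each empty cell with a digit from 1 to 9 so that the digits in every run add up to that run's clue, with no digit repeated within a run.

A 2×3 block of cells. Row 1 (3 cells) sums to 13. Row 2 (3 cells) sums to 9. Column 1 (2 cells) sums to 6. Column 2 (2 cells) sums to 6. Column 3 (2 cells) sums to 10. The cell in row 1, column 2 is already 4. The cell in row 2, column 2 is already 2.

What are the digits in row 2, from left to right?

Nothing is forced directly, so branch on (2,1), whose candidates are 1 or 4. If (2,1) = 1: then (1,1) would have to be in {1,2,3,6,7,8} for the 13 across but in {5} for the 6 down — contradiction. So (2,1) = 4.
(1,1) = 6 − 4 = 2 completes the 6 down.
(1,3) = 13 − 6 = 7 completes the 13 across.
(2,3) = 9 − 6 = 3 completes the 9 across.

4 2 3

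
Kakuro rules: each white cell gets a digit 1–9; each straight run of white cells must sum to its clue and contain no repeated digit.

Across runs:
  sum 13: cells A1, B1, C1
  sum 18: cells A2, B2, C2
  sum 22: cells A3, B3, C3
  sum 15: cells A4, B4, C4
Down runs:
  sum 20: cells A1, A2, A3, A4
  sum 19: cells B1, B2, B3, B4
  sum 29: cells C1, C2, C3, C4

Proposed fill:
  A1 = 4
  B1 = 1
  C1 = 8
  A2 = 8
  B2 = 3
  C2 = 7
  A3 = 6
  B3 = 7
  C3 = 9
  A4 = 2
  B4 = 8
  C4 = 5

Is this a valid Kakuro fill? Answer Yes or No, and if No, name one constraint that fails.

Yes

Across: 4+1+8=13; 8+3+7=18; 6+7+9=22; 2+8+5=15. Down: 4+8+6+2=20; 1+3+7+8=19; 8+7+9+5=29. No digit repeats within any run.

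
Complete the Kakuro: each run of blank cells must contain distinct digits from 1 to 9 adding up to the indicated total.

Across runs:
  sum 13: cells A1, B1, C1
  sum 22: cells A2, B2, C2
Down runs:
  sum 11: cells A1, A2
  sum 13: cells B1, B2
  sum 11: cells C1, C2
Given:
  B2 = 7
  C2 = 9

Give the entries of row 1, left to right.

5, 6, 2

B1 = 13 − 7 = 6 completes the 13 down.
C1 = 11 − 9 = 2 completes the 11 down.
A2 = 22 − 16 = 6 completes the 22 across.
A1 = 13 − 8 = 5 completes the 13 across.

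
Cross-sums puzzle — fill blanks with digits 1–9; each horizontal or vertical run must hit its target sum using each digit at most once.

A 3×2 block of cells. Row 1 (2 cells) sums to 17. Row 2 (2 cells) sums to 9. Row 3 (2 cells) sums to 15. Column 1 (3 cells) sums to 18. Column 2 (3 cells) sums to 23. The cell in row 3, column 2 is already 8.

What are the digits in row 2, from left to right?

17 in 2 cells must be {8,9}; 23 in 3 cells must be {6,8,9}.
Given what's placed, (1,2) must be 9 to fit the 17 across and 23 down.
(2,2) = 23 − 17 = 6 completes the 23 down.
(3,1) = 15 − 8 = 7 completes the 15 across.
(1,1) = 17 − 9 = 8 completes the 17 across.
(2,1) = 9 − 6 = 3 completes the 9 across.

3, 6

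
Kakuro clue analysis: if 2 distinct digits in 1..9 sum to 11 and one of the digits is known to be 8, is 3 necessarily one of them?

Yes

The only way to make 11 from 2 distinct digits under that restriction is {3,8}, which contains 3.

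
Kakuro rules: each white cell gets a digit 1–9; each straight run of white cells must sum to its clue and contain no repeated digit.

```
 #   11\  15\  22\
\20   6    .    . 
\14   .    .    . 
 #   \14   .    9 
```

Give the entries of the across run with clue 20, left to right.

R1C3 = 5: the only remaining digit allowed by both the 20 across and the 22 down.
R2C1 = 11 − 6 = 5 completes the 11 down.
R2C3 = 22 − 14 = 8 completes the 22 down.
R3C2 = 14 − 9 = 5 completes the 14 across.
R1C2 = 20 − 11 = 9 completes the 20 across.
R2C2 = 14 − 13 = 1 completes the 14 across.

6 9 5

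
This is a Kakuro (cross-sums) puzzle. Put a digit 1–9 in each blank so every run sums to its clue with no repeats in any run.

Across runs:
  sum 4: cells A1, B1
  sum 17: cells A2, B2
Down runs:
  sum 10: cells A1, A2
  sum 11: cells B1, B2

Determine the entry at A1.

1

4 in 2 cells must be {1,3}; 17 in 2 cells must be {8,9}.
The 4 across and the 11 down share only 3, so B1 = 3.
B2 = 11 − 3 = 8 completes the 11 down.
A1 = 4 − 3 = 1 completes the 4 across.
A2 = 17 − 8 = 9 completes the 17 across.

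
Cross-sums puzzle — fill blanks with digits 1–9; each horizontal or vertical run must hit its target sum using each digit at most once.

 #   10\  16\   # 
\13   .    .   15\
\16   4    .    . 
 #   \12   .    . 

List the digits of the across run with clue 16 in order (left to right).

R1C1 = 10 − 4 = 6 completes the 10 down.
R1C2 = 13 − 6 = 7 completes the 13 across.
Nothing is forced directly, so branch on R2C2, whose candidates are 3 or 5. If R2C2 = 3: that forces R2C3 = 9, after which R3C2 would have to be in {3,4,5,7,8,9} for the 12 across but in {6} for the 16 down — contradiction. So R2C2 = 5.
R2C3 = 16 − 9 = 7 completes the 16 across.
R3C2 = 16 − 12 = 4 completes the 16 down.
R3C3 = 12 − 4 = 8 completes the 12 across.

4 5 7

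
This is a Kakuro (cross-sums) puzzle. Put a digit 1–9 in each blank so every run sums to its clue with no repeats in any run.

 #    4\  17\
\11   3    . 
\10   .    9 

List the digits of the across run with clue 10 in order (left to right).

4 in 2 cells must be {1,3}; 17 in 2 cells must be {8,9}.
R1C2 = 11 − 3 = 8 completes the 11 across.
R2C1 = 10 − 9 = 1 completes the 10 across.

1 9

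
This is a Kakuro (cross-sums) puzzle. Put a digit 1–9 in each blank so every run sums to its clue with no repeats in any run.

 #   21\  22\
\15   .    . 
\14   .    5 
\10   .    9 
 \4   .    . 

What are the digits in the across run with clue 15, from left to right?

8 7

4 in 2 cells must be {1,3}.
R2C1 = 14 − 5 = 9 completes the 14 across.
R3C1 = 10 − 9 = 1 completes the 10 across.
R4C1 = 3: the only remaining digit allowed by both the 4 across and the 21 down.
R4C2 = 4 − 3 = 1 completes the 4 across.
R1C1 = 21 − 13 = 8 completes the 21 down.
R1C2 = 15 − 8 = 7 completes the 15 across.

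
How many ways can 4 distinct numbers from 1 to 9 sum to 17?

4 distinct digits from 1–9 sum between 10 and 30.

9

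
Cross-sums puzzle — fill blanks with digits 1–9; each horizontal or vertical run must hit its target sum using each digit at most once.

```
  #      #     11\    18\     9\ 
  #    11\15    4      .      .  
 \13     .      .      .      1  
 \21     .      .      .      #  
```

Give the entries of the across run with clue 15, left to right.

4, 3, 8

R1C4 = 9 − 1 = 8 completes the 9 down.
R1C3 = 15 − 12 = 3 completes the 15 across.
No cell is forced outright now. R3C2 can only be 5 or 6 (the digits allowed by both its 21 across and its 11 down). If R3C2 = 6: then R2C2 would have to be in {2,3,4,5,6,7} for the 13 across but in {1} for the 11 down — contradiction. So R3C2 = 5.
R2C2 = 11 − 9 = 2 completes the 11 down.
No cell is forced outright now. R3C1 can only be 7 or 9 (the digits allowed by both its 21 across and its 11 down). If R3C1 = 9: then R2C1 would have to be in {3,4,6,7} for the 13 across but in {2} for the 11 down — contradiction. So R3C1 = 7.
R2C1 = 11 − 7 = 4 completes the 11 down.
R2C3 = 13 − 7 = 6 completes the 13 across.
R3C3 = 21 − 12 = 9 completes the 21 across.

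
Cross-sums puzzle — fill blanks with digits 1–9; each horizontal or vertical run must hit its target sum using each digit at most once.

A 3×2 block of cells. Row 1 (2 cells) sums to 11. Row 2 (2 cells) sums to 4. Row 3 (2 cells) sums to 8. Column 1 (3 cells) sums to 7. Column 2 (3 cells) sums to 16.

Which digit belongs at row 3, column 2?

6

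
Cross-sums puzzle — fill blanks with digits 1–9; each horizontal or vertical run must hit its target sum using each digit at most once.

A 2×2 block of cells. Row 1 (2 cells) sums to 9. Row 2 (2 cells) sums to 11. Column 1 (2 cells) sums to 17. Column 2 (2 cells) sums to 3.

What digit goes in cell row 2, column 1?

9

17 in 2 cells must be {8,9}; 3 in 2 cells must be {1,2}.
The 9 across and the 17 down share only 8, so (1,1) = 8.
(1,2) = 9 − 8 = 1 completes the 9 across.
(2,1) = 17 − 8 = 9 completes the 17 down.
(2,2) = 11 − 9 = 2 completes the 11 across.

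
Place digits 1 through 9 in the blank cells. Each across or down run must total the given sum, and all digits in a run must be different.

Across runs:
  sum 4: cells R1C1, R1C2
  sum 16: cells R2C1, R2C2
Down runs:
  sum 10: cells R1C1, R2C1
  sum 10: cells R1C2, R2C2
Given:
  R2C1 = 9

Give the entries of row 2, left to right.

4 in 2 cells must be {1,3}; 16 in 2 cells must be {7,9}.
R1C1 = 10 − 9 = 1 completes the 10 down.
R1C2 = 4 − 1 = 3 completes the 4 across.
R2C2 = 16 − 9 = 7 completes the 16 across.

9 7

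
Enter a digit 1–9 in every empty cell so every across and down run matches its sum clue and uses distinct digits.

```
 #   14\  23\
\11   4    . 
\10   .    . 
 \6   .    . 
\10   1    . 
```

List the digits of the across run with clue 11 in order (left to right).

R1C2 = 11 − 4 = 7 completes the 11 across.
R3C1 = 2: the only remaining digit allowed by both the 6 across and the 14 down.
R3C2 = 6 − 2 = 4 completes the 6 across.
R4C2 = 10 − 1 = 9 completes the 10 across.
R2C1 = 14 − 7 = 7 completes the 14 down.
R2C2 = 10 − 7 = 3 completes the 10 across.

4, 7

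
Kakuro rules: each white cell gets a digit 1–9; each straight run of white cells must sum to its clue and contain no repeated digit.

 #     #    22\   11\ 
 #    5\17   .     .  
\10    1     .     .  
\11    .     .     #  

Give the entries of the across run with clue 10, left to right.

1, 6, 3

17 in 2 cells must be {8,9}.
R3C1 = 5 − 1 = 4 completes the 5 down.
R3C2 = 11 − 4 = 7 completes the 11 across.
Given what's placed, R1C2 must be 9 to fit the 17 across and 22 down.
R1C3 = 17 − 9 = 8 completes the 17 across.
R2C2 = 22 − 16 = 6 completes the 22 down.
R2C3 = 10 − 7 = 3 completes the 10 across.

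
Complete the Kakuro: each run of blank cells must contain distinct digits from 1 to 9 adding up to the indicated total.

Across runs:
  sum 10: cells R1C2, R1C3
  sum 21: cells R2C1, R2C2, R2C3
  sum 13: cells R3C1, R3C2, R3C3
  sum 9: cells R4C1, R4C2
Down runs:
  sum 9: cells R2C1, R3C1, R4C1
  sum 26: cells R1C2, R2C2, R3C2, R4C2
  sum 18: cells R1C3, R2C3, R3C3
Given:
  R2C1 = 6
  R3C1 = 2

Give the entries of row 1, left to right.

R4C1 = 9 − 8 = 1 completes the 9 down.
R4C2 = 9 − 1 = 8 completes the 9 across.
Given what's placed, R2C2 must be 7 to fit the 21 across and 26 down.
R2C3 = 21 − 13 = 8 completes the 21 across.
Nothing is forced directly, so branch on R3C2, whose candidates are 5 or 6. If R3C2 = 6: then R1C2 would have to be in {1,2,3,4,6,7,8,9} for the 10 across but in {5} for the 26 down — contradiction. So R3C2 = 5.
R1C2 = 26 − 20 = 6 completes the 26 down.
R1C3 = 10 − 6 = 4 completes the 10 across.
R3C3 = 13 − 7 = 6 completes the 13 across.

6 4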